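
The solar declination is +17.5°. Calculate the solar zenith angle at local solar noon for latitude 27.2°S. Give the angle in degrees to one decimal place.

44.7°

At local solar noon the hour angle is zero, so the zenith angle is |φ − δ| = |-27.2° − (17.5°)| = 44.7°.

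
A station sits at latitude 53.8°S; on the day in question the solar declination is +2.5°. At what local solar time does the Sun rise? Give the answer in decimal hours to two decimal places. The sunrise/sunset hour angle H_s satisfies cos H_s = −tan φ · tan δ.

cos H_s = −tan(-53.8°) · tan(2.5°) = 0.0597, so H_s = arccos(0.0597) = 86.58°.
Sunrise is at 12 − H_s/15 = 12 − 5.772 = 6.228 h local solar time.

6.23 h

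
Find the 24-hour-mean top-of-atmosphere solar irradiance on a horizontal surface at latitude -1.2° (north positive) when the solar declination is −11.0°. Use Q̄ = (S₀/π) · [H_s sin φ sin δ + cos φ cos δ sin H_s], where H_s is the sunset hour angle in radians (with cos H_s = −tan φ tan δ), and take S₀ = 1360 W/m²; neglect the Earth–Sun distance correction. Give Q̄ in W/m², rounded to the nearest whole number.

428 W/m²

−tan φ tan δ = −(-0.0209)(-0.1944) = -0.0041; H_s = arccos(-0.0041) = 90.23°. In radians, H_s = 1.5748.
H_s sin φ sin δ = 1.5748 × -0.0209 × -0.1908 = 0.0063.
cos φ cos δ sin H_s = 0.9998 × 0.9816 × 1.0000 = 0.9814.
Q̄ = (1360/π) × (0.0063 + 0.9814) = 432.90 × 0.9877 = 427.58 W/m².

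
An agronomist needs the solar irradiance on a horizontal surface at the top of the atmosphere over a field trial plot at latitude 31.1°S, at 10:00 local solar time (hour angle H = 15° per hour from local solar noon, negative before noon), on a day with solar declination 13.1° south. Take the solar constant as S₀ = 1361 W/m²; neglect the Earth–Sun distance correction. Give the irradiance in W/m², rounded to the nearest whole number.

Hour angle H = 15° × (10 − 12) = -30.00°.
With φ = -31.1°, δ = -13.1°, H = -30.00°: sin φ sin δ = 0.1171, cos φ cos δ cos H = 0.7223, so cos θ_z = 0.8394.
Top-of-atmosphere irradiance = S₀ cos θ_z = 1361 × 0.8394 = 1142.42 W/m².

1142 W/m²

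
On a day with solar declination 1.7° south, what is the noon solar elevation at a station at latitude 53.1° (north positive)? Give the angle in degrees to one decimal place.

35.2°

At local solar noon the hour angle is zero, so the elevation is 90° − |φ − δ| = 90° − |53.1° − (-1.7°)| = 90° − 54.8° = 35.2°.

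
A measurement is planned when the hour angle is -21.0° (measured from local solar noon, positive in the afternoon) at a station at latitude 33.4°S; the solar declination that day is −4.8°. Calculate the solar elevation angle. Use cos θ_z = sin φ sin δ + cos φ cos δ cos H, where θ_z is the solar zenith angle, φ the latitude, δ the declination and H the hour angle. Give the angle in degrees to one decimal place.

55.4°

With φ = -33.4°, δ = -4.8°, H = -21.00°: sin φ sin δ = 0.0461, cos φ cos δ cos H = 0.7767, so cos θ_z = 0.8228.
θ_z = arccos(0.8228) = 34.63°, so the elevation is 90° − 34.63° = 55.37°.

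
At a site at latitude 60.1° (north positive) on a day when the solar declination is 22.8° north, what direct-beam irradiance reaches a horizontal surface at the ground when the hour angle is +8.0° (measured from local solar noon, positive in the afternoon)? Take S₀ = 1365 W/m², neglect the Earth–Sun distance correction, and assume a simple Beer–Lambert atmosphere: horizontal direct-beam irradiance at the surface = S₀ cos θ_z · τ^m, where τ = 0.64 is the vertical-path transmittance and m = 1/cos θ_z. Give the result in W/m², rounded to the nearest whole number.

cos θ_z = sin φ sin δ + cos φ cos δ cos H = (0.8669)(0.3875) + (0.4985)(0.9219)(0.9903) = 0.7910.
Air mass m = 1/cos θ_z = 1/0.7910 = 1.264; τ^m = 0.64^1.264 = 0.5689.
Surface direct beam = 1365 × 0.7910 × 0.5689 = 614.25 W/m².

614 W/m²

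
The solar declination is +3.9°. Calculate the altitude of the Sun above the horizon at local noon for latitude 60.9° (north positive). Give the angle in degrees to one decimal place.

33.0°

At local solar noon the hour angle is zero, so the elevation is 90° − |φ − δ| = 90° − |60.9° − (3.9°)| = 90° − 57.0° = 33.0°.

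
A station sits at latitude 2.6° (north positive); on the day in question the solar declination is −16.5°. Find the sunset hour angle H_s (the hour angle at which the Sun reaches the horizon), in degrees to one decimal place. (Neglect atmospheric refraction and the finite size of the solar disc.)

cos H_s = −tan(2.6°) · tan(-16.5°) = 0.0135, so H_s = arccos(0.0135) = 89.23°.

89.2°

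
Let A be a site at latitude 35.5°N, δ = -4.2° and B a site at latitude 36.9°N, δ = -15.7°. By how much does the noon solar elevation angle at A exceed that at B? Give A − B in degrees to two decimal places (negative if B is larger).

A: 90° − |35.5 − (-4.2)| = 50.30°.
B: 90° − |36.9 − (-15.7)| = 37.40°.
A − B = 50.30 − 37.40 = 12.90°.

+12.90°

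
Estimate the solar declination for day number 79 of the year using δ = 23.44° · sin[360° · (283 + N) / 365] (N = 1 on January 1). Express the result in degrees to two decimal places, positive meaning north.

360 × (283 + 79) / 365 = 357.041°; sin(357.041°) = -0.0516.
δ = 23.44 × -0.0516 = -1.210° ≈ -1.21°.

-1.21°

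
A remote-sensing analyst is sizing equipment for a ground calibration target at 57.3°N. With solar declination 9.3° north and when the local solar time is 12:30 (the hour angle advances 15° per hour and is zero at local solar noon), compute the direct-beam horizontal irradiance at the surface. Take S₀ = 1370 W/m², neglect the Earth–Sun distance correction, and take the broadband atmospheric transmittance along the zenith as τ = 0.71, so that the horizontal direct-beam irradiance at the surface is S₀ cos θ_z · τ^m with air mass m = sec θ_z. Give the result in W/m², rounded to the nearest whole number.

Hour angle H = 15° × (12.5 − 12) = 7.50°.
cos θ_z = sin(57.3°) sin(9.3°) + cos(57.3°) cos(9.3°) cos(7.50°) = 0.1360 + 0.5286 = 0.6646.
Air mass m = 1/cos θ_z = 1/0.6646 = 1.505; τ^m = 0.71^1.505 = 0.5972.
Surface direct beam = 1370 × 0.6646 × 0.5972 = 543.75 W/m².

544 W/m²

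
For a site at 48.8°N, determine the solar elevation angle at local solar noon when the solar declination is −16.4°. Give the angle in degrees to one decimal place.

At local solar noon the hour angle is zero, so the elevation is 90° − |φ − δ| = 90° − |48.8° − (-16.4°)| = 90° − 65.2° = 24.8°.

24.8°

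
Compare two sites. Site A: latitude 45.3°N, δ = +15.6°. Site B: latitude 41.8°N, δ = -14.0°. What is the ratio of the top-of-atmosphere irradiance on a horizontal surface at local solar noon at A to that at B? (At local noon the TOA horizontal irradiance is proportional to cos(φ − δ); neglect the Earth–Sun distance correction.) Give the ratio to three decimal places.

1.545

A: cos θ_z = cos(45.3° − (15.6°)) = 0.8686.
B: cos θ_z = cos(41.8° − (-14.0°)) = 0.5621.
Ratio A/B = 0.8686 / 0.5621 = 1.5453.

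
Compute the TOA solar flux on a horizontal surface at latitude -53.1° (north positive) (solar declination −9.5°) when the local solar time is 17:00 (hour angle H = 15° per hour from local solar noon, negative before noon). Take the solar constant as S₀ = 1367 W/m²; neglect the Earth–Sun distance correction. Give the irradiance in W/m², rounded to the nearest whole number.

Hour angle H = 15° × (17 − 12) = 75.00°.
cos θ_z = sin φ sin δ + cos φ cos δ cos H = (-0.7997)(-0.1650) + (0.6004)(0.9863)(0.2588) = 0.2852.
Top-of-atmosphere irradiance = S₀ cos θ_z = 1367 × 0.2852 = 389.87 W/m².

390 W/m²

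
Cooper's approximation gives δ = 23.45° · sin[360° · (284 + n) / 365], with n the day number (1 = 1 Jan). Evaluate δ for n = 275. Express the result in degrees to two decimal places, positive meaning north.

-4.61°

360 × (284 + 275) / 365 = 551.342°; sin(551.342°) = -0.1967.
δ = 23.45 × -0.1967 = -4.613° ≈ -4.61°.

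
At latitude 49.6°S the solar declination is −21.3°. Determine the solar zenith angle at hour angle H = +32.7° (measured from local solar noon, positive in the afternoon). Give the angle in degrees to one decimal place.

With φ = -49.6°, δ = -21.3°, H = 32.70°: sin φ sin δ = 0.2766, cos φ cos δ cos H = 0.5081, so cos θ_z = 0.7847.
θ_z = arccos(0.7847) = 38.31°.

38.3°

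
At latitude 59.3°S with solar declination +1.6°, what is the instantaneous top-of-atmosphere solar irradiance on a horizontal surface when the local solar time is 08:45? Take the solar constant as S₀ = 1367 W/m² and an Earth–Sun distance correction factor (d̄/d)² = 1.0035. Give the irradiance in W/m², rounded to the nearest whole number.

Hour angle H = 15° × (8.75 − 12) = -48.75°.
With φ = -59.3°, δ = 1.6°, H = -48.75°: sin φ sin δ = -0.0240, cos φ cos δ cos H = 0.3365, so cos θ_z = 0.3125.
Top-of-atmosphere irradiance = S₀ (d̄/d)² cos θ_z = 1367 × 1.0035 × 0.3125 = 428.68 W/m².

429 W/m²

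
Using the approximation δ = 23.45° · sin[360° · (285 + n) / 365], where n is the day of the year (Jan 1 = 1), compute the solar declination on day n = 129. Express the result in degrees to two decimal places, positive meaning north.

360 × (285 + 129) / 365 = 408.329°; sin(408.329°) = 0.7470.
δ = 23.45 × 0.7470 = 17.517° ≈ +17.52°.

+17.52°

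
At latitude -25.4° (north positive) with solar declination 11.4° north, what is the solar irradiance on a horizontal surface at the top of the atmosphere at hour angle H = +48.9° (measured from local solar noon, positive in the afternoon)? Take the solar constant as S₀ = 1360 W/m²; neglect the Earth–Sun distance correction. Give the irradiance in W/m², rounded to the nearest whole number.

cos θ_z = sin φ sin δ + cos φ cos δ cos H = (-0.4289)(0.1977) + (0.9033)(0.9803)(0.6574) = 0.4973.
Top-of-atmosphere irradiance = S₀ cos θ_z = 1360 × 0.4973 = 676.33 W/m².

676 W/m²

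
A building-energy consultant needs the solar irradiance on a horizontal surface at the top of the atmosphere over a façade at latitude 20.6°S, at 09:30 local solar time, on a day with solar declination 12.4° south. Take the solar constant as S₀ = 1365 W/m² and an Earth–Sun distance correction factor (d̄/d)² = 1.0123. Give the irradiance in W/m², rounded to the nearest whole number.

1107 W/m²

Hour angle H = 15° × (9.5 − 12) = -37.50°.
cos θ_z = sin φ sin δ + cos φ cos δ cos H = (-0.3518)(-0.2147) + (0.9361)(0.9767)(0.7934) = 0.8009.
Top-of-atmosphere irradiance = S₀ (d̄/d)² cos θ_z = 1365 × 1.0123 × 0.8009 = 1106.68 W/m².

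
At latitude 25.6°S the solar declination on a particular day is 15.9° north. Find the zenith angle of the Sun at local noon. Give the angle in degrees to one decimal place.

41.5°

At local solar noon the hour angle is zero, so the zenith angle is |φ − δ| = |-25.6° − (15.9°)| = 41.5°.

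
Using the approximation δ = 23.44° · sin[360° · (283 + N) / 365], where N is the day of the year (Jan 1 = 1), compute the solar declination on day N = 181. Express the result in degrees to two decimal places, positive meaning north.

360 × (283 + 181) / 365 = 457.644°; sin(457.644°) = 0.9911.
δ = 23.44 × 0.9911 = 23.231° ≈ +23.23°.

+23.23°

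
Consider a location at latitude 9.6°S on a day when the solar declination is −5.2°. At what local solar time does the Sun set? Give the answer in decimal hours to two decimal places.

18.06 h

cos H_s = −tan(-9.6°) · tan(-5.2°) = -0.0154, so H_s = arccos(-0.0154) = 90.88°.
Sunset is at 12 + H_s/15 = 12 + 6.059 = 18.059 h local solar time.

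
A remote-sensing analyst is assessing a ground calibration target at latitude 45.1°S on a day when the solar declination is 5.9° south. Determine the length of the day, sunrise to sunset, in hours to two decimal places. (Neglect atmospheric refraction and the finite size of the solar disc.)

cos H_s = −tan(-45.1°) · tan(-5.9°) = -0.1037, so H_s = arccos(-0.1037) = 95.95°.
Day length = 2 H_s / 15° h⁻¹ = 191.90° / 15 = 12.793 h.

12.79 hours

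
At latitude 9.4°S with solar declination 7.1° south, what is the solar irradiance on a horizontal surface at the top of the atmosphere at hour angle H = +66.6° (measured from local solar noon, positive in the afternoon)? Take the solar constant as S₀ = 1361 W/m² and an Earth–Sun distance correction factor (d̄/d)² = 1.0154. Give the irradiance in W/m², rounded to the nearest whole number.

With φ = -9.4°, δ = -7.1°, H = 66.60°: sin φ sin δ = 0.0202, cos φ cos δ cos H = 0.3888, so cos θ_z = 0.4090.
Top-of-atmosphere irradiance = S₀ (d̄/d)² cos θ_z = 1361 × 1.0154 × 0.4090 = 565.22 W/m².

565 W/m²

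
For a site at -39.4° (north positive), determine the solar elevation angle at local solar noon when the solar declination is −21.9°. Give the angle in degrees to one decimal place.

72.5°

At local solar noon the hour angle is zero, so the elevation is 90° − |φ − δ| = 90° − |-39.4° − (-21.9°)| = 90° − 17.5° = 72.5°.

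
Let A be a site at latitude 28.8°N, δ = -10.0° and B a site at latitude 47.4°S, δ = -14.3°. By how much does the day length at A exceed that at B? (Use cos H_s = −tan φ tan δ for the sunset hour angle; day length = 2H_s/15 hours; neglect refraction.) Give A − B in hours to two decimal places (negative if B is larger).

A: H_s = arccos(−tan 28.8° · tan -10.0°) = 84.44°, so 2H_s/15 = 11.2587 h.
B: H_s = arccos(−tan -47.4° · tan -14.3°) = 106.09°, so 2H_s/15 = 14.1453 h.
A − B = 11.2587 − 14.1453 = -2.8866 h.

-2.89 h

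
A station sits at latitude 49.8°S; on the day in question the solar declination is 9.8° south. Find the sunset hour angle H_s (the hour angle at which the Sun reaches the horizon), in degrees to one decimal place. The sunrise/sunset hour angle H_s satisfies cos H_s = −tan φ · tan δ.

The sunset hour angle satisfies cos H_s = −tan φ tan δ = -0.2044, giving H_s = 101.79°.

101.8°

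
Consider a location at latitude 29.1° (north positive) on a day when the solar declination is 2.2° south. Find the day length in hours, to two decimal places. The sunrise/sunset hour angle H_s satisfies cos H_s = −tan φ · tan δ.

−tan φ tan δ = −(0.5566)(-0.0384) = 0.0214; H_s = arccos(0.0214) = 88.77°.
Day length = 2 H_s / 15° h⁻¹ = 177.54° / 15 = 11.836 h.

11.84 hours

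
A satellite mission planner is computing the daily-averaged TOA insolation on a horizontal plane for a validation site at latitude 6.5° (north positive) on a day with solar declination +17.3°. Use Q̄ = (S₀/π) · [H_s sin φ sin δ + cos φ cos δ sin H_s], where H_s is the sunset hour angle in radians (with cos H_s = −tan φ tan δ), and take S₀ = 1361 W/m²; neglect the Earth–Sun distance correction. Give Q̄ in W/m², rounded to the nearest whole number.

434 W/m²

cos H_s = −tan(6.5°) · tan(17.3°) = -0.0355, so H_s = arccos(-0.0355) = 92.03°. In radians, H_s = 1.6062.
H_s sin φ sin δ = 1.6062 × 0.1132 × 0.2974 = 0.0541.
cos φ cos δ sin H_s = 0.9936 × 0.9548 × 0.9994 = 0.9481.
Q̄ = (1361/π) × (0.0541 + 0.9481) = 433.22 × 1.0022 = 434.17 W/m².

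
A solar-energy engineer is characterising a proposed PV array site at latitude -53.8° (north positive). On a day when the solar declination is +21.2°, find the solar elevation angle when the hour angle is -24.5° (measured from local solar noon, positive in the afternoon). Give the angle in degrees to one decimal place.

With φ = -53.8°, δ = 21.2°, H = -24.50°: sin φ sin δ = -0.2918, cos φ cos δ cos H = 0.5011, so cos θ_z = 0.2093.
θ_z = arccos(0.2093) = 77.92°, so the elevation is 90° − 77.92° = 12.08°.

12.1°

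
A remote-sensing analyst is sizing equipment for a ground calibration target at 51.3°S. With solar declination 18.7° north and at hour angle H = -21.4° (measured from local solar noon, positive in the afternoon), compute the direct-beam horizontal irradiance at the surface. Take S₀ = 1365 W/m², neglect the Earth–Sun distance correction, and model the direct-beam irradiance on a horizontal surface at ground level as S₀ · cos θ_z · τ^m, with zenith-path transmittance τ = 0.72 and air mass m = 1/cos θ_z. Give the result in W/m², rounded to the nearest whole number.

With φ = -51.3°, δ = 18.7°, H = -21.40°: sin φ sin δ = -0.2502, cos φ cos δ cos H = 0.5514, so cos θ_z = 0.3012.
Air mass m = 1/cos θ_z = 1/0.3012 = 3.320; τ^m = 0.72^3.320 = 0.3360.
Surface direct beam = 1365 × 0.3012 × 0.3360 = 138.14 W/m².

138 W/m²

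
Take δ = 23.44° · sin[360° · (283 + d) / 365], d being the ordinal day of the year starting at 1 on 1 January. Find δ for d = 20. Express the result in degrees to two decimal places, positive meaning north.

-20.53°

360 × (283 + 20) / 365 = 298.849°; sin(298.849°) = -0.8759.
δ = 23.44 × -0.8759 = -20.531° ≈ -20.53°.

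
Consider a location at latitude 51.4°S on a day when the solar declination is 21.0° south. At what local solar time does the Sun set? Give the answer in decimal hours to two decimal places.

−tan φ tan δ = −(-1.2527)(-0.3839) = -0.4809; H_s = arccos(-0.4809) = 118.74°.
Sunset is at 12 + H_s/15 = 12 + 7.916 = 19.916 h local solar time.

19.92 h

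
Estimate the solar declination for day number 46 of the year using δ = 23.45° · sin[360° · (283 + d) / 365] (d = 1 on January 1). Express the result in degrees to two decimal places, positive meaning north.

360 × (283 + 46) / 365 = 324.493°; sin(324.493°) = -0.5808.
δ = 23.45 × -0.5808 = -13.620° ≈ -13.62°.

-13.62°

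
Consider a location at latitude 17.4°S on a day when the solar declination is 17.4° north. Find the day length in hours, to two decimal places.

11.25 hours

cos H_s = −tan(-17.4°) · tan(17.4°) = 0.0982, so H_s = arccos(0.0982) = 84.36°.
Day length = 2 H_s / 15° h⁻¹ = 168.72° / 15 = 11.248 h.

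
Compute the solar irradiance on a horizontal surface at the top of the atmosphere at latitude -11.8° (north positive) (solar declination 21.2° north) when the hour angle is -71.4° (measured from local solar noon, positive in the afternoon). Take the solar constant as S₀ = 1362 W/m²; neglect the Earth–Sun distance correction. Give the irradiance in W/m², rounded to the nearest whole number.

296 W/m²

cos θ_z = sin φ sin δ + cos φ cos δ cos H = (-0.2045)(0.3616) + (0.9789)(0.9323)(0.3190) = 0.2172.
Top-of-atmosphere irradiance = S₀ cos θ_z = 1362 × 0.2172 = 295.83 W/m².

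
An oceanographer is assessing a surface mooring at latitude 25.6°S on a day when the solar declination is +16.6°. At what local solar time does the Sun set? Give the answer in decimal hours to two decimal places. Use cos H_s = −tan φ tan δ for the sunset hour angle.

17.45 h

−tan φ tan δ = −(-0.4791)(0.2981) = 0.1428; H_s = arccos(0.1428) = 81.79°.
Sunset is at 12 + H_s/15 = 12 + 5.453 = 17.453 h local solar time.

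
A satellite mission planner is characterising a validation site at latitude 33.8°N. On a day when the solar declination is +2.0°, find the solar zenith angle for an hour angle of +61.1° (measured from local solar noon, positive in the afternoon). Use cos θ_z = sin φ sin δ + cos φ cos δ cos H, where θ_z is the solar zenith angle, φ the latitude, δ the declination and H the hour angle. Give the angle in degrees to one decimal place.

cos θ_z = sin φ sin δ + cos φ cos δ cos H = (0.5563)(0.0349) + (0.8310)(0.9994)(0.4833) = 0.4208.
θ_z = arccos(0.4208) = 65.11°.

65.1°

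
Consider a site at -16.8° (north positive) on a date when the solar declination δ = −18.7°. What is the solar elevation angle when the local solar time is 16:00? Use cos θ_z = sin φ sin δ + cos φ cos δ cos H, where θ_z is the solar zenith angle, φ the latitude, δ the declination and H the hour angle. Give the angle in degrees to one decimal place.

33.1°

Hour angle H = 15° × (16 − 12) = 60.00°.
cos θ_z = sin φ sin δ + cos φ cos δ cos H = (-0.2890)(-0.3206) + (0.9573)(0.9472)(0.5000) = 0.5460.
θ_z = arccos(0.5460) = 56.91°, so the elevation is 90° − 56.91° = 33.09°.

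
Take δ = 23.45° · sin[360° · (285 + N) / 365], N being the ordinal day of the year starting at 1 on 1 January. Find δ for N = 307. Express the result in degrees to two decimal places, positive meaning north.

-16.26°

360 × (285 + 307) / 365 = 583.890°; sin(583.890°) = -0.6933.
δ = 23.45 × -0.6933 = -16.258° ≈ -16.26°.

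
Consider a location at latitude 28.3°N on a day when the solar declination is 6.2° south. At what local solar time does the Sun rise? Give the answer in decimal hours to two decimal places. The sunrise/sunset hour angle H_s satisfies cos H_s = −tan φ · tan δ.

cos H_s = −tan(28.3°) · tan(-6.2°) = 0.0585, so H_s = arccos(0.0585) = 86.65°.
Sunrise is at 12 − H_s/15 = 12 − 5.777 = 6.223 h local solar time.

6.22 h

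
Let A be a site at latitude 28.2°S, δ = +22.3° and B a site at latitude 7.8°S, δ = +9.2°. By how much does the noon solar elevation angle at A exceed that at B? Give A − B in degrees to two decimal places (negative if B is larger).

A: 90° − |-28.2 − (22.3)| = 39.50°.
B: 90° − |-7.8 − (9.2)| = 73.00°.
A − B = 39.50 − 73.00 = -33.50°.

-33.50°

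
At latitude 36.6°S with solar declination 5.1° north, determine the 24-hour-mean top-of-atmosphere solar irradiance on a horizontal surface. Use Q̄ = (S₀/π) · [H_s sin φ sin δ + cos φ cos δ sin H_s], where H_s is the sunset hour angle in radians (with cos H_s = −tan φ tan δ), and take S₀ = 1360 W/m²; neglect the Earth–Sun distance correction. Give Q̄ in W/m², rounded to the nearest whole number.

cos H_s = −tan(-36.6°) · tan(5.1°) = 0.0663, so H_s = arccos(0.0663) = 86.20°. In radians, H_s = 1.5045.
H_s sin φ sin δ = 1.5045 × -0.5962 × 0.0889 = -0.0797.
cos φ cos δ sin H_s = 0.8028 × 0.9960 × 0.9978 = 0.7978.
Q̄ = (1360/π) × (-0.0797 + 0.7978) = 432.90 × 0.7181 = 310.87 W/m².

311 W/m²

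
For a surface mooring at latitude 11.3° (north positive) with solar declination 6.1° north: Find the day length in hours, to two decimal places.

12.16 hours

−tan φ tan δ = −(0.1998)(0.1069) = -0.0214; H_s = arccos(-0.0214) = 91.23°.
Day length = 2 H_s / 15° h⁻¹ = 182.46° / 15 = 12.164 h.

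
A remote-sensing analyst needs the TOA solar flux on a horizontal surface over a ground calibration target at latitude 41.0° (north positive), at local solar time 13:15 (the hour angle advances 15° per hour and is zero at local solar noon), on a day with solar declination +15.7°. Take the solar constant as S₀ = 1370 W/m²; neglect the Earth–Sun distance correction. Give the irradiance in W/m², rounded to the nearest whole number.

Hour angle H = 15° × (13.25 − 12) = 18.75°.
cos θ_z = sin(41.0°) sin(15.7°) + cos(41.0°) cos(15.7°) cos(18.75°) = 0.1775 + 0.6880 = 0.8655.
Top-of-atmosphere irradiance = S₀ cos θ_z = 1370 × 0.8655 = 1185.74 W/m².

1186 W/m²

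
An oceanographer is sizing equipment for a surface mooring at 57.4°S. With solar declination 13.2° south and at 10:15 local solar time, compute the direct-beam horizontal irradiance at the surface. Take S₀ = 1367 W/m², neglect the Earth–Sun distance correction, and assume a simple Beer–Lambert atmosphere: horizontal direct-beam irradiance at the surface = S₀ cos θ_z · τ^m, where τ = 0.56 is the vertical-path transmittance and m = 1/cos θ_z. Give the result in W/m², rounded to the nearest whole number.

378 W/m²

Hour angle H = 15° × (10.25 − 12) = -26.25°.
cos θ_z = sin φ sin δ + cos φ cos δ cos H = (-0.8425)(-0.2284) + (0.5388)(0.9736)(0.8969) = 0.6629.
Air mass m = 1/cos θ_z = 1/0.6629 = 1.509; τ^m = 0.56^1.509 = 0.4169.
Surface direct beam = 1367 × 0.6629 × 0.4169 = 377.79 W/m².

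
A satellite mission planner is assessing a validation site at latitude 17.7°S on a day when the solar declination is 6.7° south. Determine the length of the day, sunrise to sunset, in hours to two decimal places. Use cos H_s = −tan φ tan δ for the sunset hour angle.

12.29 hours

cos H_s = −tan(-17.7°) · tan(-6.7°) = -0.0375, so H_s = arccos(-0.0375) = 92.15°.
Day length = 2 H_s / 15° h⁻¹ = 184.30° / 15 = 12.287 h.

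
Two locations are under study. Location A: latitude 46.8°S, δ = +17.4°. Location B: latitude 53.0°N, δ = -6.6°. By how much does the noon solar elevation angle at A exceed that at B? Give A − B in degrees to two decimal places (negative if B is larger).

-4.60°

A: 90° − |-46.8 − (17.4)| = 25.80°.
B: 90° − |53.0 − (-6.6)| = 30.40°.
A − B = 25.80 − 30.40 = -4.60°.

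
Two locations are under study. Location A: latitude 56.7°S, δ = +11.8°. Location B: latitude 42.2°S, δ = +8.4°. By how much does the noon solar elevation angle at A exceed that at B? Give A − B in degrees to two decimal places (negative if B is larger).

-17.90°

A: 90° − |-56.7 − (11.8)| = 21.50°.
B: 90° − |-42.2 − (8.4)| = 39.40°.
A − B = 21.50 − 39.40 = -17.90°.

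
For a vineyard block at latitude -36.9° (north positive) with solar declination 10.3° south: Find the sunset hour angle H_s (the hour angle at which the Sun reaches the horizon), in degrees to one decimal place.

97.8°

−tan φ tan δ = −(-0.7508)(-0.1817) = -0.1364; H_s = arccos(-0.1364) = 97.84°.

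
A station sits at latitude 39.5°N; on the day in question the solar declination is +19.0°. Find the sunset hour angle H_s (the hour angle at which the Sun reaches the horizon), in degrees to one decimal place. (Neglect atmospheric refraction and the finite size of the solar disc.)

cos H_s = −tan(39.5°) · tan(19.0°) = -0.2838, so H_s = arccos(-0.2838) = 106.49°.

106.5°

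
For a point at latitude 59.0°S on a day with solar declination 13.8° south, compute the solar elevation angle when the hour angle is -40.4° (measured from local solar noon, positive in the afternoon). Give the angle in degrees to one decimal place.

35.8°

cos θ_z = sin φ sin δ + cos φ cos δ cos H = (-0.8572)(-0.2385) + (0.5150)(0.9711)(0.7615) = 0.5853.
θ_z = arccos(0.5853) = 54.18°, so the elevation is 90° − 54.18° = 35.82°.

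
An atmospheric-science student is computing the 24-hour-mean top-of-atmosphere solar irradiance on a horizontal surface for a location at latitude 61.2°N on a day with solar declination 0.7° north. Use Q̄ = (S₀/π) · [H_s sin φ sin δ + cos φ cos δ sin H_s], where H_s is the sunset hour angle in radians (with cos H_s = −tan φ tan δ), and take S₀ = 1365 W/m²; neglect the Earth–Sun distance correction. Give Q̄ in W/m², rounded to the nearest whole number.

217 W/m²

−tan φ tan δ = −(1.8190)(0.0122) = -0.0222; H_s = arccos(-0.0222) = 91.27°. In radians, H_s = 1.5930.
H_s sin φ sin δ = 1.5930 × 0.8763 × 0.0122 = 0.0170.
cos φ cos δ sin H_s = 0.4818 × 0.9999 × 0.9998 = 0.4817.
Q̄ = (1365/π) × (0.0170 + 0.4817) = 434.49 × 0.4987 = 216.68 W/m².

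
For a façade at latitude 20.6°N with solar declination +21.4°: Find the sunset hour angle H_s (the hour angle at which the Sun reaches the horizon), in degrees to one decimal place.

98.5°

The sunset hour angle satisfies cos H_s = −tan φ tan δ = -0.1473, giving H_s = 98.47°.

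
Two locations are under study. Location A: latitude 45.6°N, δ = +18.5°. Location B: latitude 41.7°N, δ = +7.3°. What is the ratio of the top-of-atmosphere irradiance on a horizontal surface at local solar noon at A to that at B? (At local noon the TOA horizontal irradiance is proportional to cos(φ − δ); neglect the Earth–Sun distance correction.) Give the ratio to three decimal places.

A: cos θ_z = cos(45.6° − (18.5°)) = 0.8902.
B: cos θ_z = cos(41.7° − (7.3°)) = 0.8251.
Ratio A/B = 0.8902 / 0.8251 = 1.0789.

1.079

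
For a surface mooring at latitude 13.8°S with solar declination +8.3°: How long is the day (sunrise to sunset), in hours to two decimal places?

11.73 hours

cos H_s = −tan(-13.8°) · tan(8.3°) = 0.0358, so H_s = arccos(0.0358) = 87.95°.
Day length = 2 H_s / 15° h⁻¹ = 175.90° / 15 = 11.727 h.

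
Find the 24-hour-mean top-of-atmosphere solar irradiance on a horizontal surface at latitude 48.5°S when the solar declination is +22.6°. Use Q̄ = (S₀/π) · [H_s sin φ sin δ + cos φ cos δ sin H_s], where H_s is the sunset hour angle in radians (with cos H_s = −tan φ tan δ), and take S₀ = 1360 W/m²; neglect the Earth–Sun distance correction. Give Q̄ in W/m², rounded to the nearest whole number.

99 W/m²

The sunset hour angle satisfies cos H_s = −tan φ tan δ = 0.4705, giving H_s = 61.93°. In radians, H_s = 1.0809.
H_s sin φ sin δ = 1.0809 × -0.7490 × 0.3843 = -0.3111.
cos φ cos δ sin H_s = 0.6626 × 0.9232 × 0.8824 = 0.5398.
Q̄ = (1360/π) × (-0.3111 + 0.5398) = 432.90 × 0.2287 = 99.00 W/m².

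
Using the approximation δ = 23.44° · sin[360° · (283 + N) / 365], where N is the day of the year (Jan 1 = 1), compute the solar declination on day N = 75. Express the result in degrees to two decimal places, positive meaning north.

-2.82°

360 × (283 + 75) / 365 = 353.096°; sin(353.096°) = -0.1202.
δ = 23.44 × -0.1202 = -2.817° ≈ -2.82°.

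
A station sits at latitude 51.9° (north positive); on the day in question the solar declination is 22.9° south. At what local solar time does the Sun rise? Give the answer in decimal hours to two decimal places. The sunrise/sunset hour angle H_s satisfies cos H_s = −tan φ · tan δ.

8.17 h

−tan φ tan δ = −(1.2753)(-0.4224) = 0.5387; H_s = arccos(0.5387) = 57.40°.
Sunrise is at 12 − H_s/15 = 12 − 3.827 = 8.173 h local solar time.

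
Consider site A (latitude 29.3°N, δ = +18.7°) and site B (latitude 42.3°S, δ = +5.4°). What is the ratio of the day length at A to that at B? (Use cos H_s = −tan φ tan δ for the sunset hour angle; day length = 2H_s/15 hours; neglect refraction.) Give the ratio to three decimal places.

1.187

A: H_s = arccos(−tan 29.3° · tan 18.7°) = 100.95°, so 2H_s/15 = 13.4600 h.
B: H_s = arccos(−tan -42.3° · tan 5.4°) = 85.07°, so 2H_s/15 = 11.3427 h.
Ratio A/B = 13.4600 / 11.3427 = 1.1867.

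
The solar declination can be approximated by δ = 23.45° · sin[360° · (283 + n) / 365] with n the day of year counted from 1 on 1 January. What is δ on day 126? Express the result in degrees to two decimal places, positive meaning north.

360 × (283 + 126) / 365 = 403.397°; sin(403.397°) = 0.6870.
δ = 23.45 × 0.6870 = 16.110° ≈ +16.11°.

+16.11°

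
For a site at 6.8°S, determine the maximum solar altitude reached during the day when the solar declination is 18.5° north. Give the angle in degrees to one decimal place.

At local solar noon the hour angle is zero, so the elevation is 90° − |φ − δ| = 90° − |-6.8° − (18.5°)| = 90° − 25.3° = 64.7°.

64.7°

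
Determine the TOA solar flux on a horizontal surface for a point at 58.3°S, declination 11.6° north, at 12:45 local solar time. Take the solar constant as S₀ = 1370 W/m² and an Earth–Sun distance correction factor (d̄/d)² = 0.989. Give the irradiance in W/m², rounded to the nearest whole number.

Hour angle H = 15° × (12.75 − 12) = 11.25°.
cos θ_z = sin φ sin δ + cos φ cos δ cos H = (-0.8508)(0.2011) + (0.5255)(0.9796)(0.9808) = 0.3338.
Top-of-atmosphere irradiance = S₀ (d̄/d)² cos θ_z = 1370 × 0.989 × 0.3338 = 452.28 W/m².

452 W/m²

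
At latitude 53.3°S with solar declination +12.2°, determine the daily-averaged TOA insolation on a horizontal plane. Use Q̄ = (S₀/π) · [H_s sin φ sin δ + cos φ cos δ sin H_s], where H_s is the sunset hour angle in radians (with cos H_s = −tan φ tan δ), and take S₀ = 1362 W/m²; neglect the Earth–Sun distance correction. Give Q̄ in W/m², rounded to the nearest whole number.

149 W/m²

The sunset hour angle satisfies cos H_s = −tan φ tan δ = 0.2901, giving H_s = 73.14°. In radians, H_s = 1.2765.
H_s sin φ sin δ = 1.2765 × -0.8018 × 0.2113 = -0.2163.
cos φ cos δ sin H_s = 0.5976 × 0.9774 × 0.9570 = 0.5590.
Q̄ = (1362/π) × (-0.2163 + 0.5590) = 433.54 × 0.3427 = 148.57 W/m².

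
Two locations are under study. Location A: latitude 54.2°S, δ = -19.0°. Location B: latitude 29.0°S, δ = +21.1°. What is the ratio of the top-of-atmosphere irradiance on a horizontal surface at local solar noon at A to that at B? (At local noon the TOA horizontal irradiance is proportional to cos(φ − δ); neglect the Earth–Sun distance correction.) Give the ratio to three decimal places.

A: cos θ_z = cos(-54.2° − (-19.0°)) = 0.8171.
B: cos θ_z = cos(-29.0° − (21.1°)) = 0.6414.
Ratio A/B = 0.8171 / 0.6414 = 1.2739.

1.274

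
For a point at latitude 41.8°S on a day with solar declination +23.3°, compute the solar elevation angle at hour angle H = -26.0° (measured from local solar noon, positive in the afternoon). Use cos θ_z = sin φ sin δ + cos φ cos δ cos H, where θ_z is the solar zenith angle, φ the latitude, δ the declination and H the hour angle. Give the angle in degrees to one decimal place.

20.6°

With φ = -41.8°, δ = 23.3°, H = -26.00°: sin φ sin δ = -0.2636, cos φ cos δ cos H = 0.6154, so cos θ_z = 0.3518.
θ_z = arccos(0.3518) = 69.40°, so the elevation is 90° − 69.40° = 20.60°.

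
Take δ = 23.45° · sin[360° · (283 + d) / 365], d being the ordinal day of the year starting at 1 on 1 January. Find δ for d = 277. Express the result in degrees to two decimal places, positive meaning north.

360 × (283 + 277) / 365 = 552.329°; sin(552.329°) = -0.2135.
δ = 23.45 × -0.2135 = -5.007° ≈ -5.01°.

-5.01°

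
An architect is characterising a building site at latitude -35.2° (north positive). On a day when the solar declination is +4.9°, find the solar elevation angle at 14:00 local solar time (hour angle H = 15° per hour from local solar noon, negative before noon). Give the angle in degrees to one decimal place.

Hour angle H = 15° × (14 − 12) = 30.00°.
With φ = -35.2°, δ = 4.9°, H = 30.00°: sin φ sin δ = -0.0492, cos φ cos δ cos H = 0.7051, so cos θ_z = 0.6559.
θ_z = arccos(0.6559) = 49.01°, so the elevation is 90° − 49.01° = 40.99°.

41.0°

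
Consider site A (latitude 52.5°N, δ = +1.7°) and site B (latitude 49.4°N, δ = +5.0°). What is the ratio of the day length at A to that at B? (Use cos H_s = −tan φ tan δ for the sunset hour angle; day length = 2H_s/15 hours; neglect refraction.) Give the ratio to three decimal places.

0.962

A: H_s = arccos(−tan 52.5° · tan 1.7°) = 92.22°, so 2H_s/15 = 12.2960 h.
B: H_s = arccos(−tan 49.4° · tan 5.0°) = 95.86°, so 2H_s/15 = 12.7813 h.
Ratio A/B = 12.2960 / 12.7813 = 0.9620.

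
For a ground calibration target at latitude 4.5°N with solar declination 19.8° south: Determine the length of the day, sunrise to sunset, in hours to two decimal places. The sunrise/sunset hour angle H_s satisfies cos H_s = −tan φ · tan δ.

11.78 hours

The sunset hour angle satisfies cos H_s = −tan φ tan δ = 0.0283, giving H_s = 88.38°.
Day length = 2 H_s / 15° h⁻¹ = 176.76° / 15 = 11.784 h.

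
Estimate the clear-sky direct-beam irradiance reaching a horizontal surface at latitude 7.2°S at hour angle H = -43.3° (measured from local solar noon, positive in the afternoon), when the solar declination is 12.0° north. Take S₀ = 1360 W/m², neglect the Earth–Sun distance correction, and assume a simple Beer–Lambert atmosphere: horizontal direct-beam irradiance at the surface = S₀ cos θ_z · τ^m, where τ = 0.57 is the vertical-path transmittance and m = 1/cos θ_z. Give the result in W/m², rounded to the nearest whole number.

cos θ_z = sin(-7.2°) sin(12.0°) + cos(-7.2°) cos(12.0°) cos(-43.30°) = -0.0261 + 0.7063 = 0.6802.
Air mass m = 1/cos θ_z = 1/0.6802 = 1.470; τ^m = 0.57^1.470 = 0.4377.
Surface direct beam = 1360 × 0.6802 × 0.4377 = 404.90 W/m².

405 W/m²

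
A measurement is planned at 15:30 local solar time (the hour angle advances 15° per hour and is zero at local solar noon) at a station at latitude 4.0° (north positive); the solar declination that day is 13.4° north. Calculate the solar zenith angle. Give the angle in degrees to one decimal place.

52.6°

Hour angle H = 15° × (15.5 − 12) = 52.50°.
cos θ_z = sin(4.0°) sin(13.4°) + cos(4.0°) cos(13.4°) cos(52.50°) = 0.0162 + 0.5907 = 0.6069.
θ_z = arccos(0.6069) = 52.63°.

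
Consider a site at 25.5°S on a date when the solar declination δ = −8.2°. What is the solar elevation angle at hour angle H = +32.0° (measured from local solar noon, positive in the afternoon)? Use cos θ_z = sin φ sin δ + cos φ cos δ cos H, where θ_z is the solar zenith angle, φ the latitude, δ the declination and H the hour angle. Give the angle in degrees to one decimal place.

55.0°

cos θ_z = sin(-25.5°) sin(-8.2°) + cos(-25.5°) cos(-8.2°) cos(32.00°) = 0.0614 + 0.7576 = 0.8190.
θ_z = arccos(0.8190) = 35.02°, so the elevation is 90° − 35.02° = 54.98°.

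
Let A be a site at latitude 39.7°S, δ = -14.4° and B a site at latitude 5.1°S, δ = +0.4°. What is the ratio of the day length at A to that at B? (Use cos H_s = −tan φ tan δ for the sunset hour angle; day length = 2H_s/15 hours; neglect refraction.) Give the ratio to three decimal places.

A: H_s = arccos(−tan -39.7° · tan -14.4°) = 102.31°, so 2H_s/15 = 13.6413 h.
B: H_s = arccos(−tan -5.1° · tan 0.4°) = 89.96°, so 2H_s/15 = 11.9947 h.
Ratio A/B = 13.6413 / 11.9947 = 1.1373.

1.137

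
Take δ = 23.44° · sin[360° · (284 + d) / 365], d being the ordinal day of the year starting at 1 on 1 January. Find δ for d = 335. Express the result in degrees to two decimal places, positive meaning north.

360 × (284 + 335) / 365 = 610.521°; sin(610.521°) = -0.9428.
δ = 23.44 × -0.9428 = -22.099° ≈ -22.10°.

-22.10°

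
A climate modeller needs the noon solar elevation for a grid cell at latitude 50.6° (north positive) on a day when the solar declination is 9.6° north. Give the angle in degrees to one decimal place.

At local solar noon the hour angle is zero, so the elevation is 90° − |φ − δ| = 90° − |50.6° − (9.6°)| = 90° − 41.0° = 49.0°.

49.0°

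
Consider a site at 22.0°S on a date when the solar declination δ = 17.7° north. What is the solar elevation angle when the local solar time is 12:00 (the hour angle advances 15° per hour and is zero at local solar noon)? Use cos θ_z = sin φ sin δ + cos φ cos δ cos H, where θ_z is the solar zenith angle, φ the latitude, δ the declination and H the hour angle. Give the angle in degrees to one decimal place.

50.3°

Hour angle H = 15° × (12 − 12) = 0.00°.
cos θ_z = sin φ sin δ + cos φ cos δ cos H = (-0.3746)(0.3040) + (0.9272)(0.9527)(1.0000) = 0.7695.
θ_z = arccos(0.7695) = 39.69°, so the elevation is 90° − 39.69° = 50.31°.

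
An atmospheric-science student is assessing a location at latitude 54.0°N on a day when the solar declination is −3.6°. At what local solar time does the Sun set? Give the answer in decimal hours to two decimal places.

−tan φ tan δ = −(1.3764)(-0.0629) = 0.0866; H_s = arccos(0.0866) = 85.03°.
Sunset is at 12 + H_s/15 = 12 + 5.669 = 17.669 h local solar time.

17.67 h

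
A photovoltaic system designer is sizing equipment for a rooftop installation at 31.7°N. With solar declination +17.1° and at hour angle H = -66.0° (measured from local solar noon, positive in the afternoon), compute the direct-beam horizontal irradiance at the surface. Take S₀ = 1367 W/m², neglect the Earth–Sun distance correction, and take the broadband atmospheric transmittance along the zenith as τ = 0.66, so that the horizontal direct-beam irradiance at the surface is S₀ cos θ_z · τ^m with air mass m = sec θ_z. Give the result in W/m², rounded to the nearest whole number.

282 W/m²

cos θ_z = sin φ sin δ + cos φ cos δ cos H = (0.5255)(0.2940) + (0.8508)(0.9558)(0.4067) = 0.4852.
Air mass m = 1/cos θ_z = 1/0.4852 = 2.061; τ^m = 0.66^2.061 = 0.4247.
Surface direct beam = 1367 × 0.4852 × 0.4247 = 281.69 W/m².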